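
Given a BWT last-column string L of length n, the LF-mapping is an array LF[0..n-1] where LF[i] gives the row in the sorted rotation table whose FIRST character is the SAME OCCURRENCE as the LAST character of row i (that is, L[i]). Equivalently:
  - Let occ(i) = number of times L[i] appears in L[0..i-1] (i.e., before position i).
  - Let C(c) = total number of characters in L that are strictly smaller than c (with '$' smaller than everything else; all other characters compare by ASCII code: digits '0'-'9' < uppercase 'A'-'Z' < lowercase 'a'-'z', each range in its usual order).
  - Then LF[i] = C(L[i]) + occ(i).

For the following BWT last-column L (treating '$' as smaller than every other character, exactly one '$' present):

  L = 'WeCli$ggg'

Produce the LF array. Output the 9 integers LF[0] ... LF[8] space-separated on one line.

Char counts: '$':1, 'C':1, 'W':1, 'e':1, 'g':3, 'i':1, 'l':1
C (first-col start): C('$')=0, C('C')=1, C('W')=2, C('e')=3, C('g')=4, C('i')=7, C('l')=8
L[0]='W': occ=0, LF[0]=C('W')+0=2+0=2
L[1]='e': occ=0, LF[1]=C('e')+0=3+0=3
L[2]='C': occ=0, LF[2]=C('C')+0=1+0=1
L[3]='l': occ=0, LF[3]=C('l')+0=8+0=8
L[4]='i': occ=0, LF[4]=C('i')+0=7+0=7
L[5]='$': occ=0, LF[5]=C('$')+0=0+0=0
L[6]='g': occ=0, LF[6]=C('g')+0=4+0=4
L[7]='g': occ=1, LF[7]=C('g')+1=4+1=5
L[8]='g': occ=2, LF[8]=C('g')+2=4+2=6

Answer: 2 3 1 8 7 0 4 5 6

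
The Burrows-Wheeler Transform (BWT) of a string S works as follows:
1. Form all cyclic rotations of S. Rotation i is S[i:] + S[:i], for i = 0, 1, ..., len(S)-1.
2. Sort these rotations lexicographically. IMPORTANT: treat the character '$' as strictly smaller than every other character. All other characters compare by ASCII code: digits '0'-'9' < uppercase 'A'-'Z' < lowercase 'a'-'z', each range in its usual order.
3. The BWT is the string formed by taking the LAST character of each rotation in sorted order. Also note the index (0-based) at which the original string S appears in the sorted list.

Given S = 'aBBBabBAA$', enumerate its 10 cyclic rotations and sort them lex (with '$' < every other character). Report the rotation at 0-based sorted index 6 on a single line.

Answer: BabBAA$aBB

Derivation:
All 10 rotations (rotation i = S[i:]+S[:i]):
  rot[0] = aBBBabBAA$
  rot[1] = BBBabBAA$a
  rot[2] = BBabBAA$aB
  rot[3] = BabBAA$aBB
  rot[4] = abBAA$aBBB
  rot[5] = bBAA$aBBBa
  rot[6] = BAA$aBBBab
  rot[7] = AA$aBBBabB
  rot[8] = A$aBBBabBA
  rot[9] = $aBBBabBAA
Sorted (with $ < everything):
  sorted[0] = $aBBBabBAA
  sorted[1] = A$aBBBabBA
  sorted[2] = AA$aBBBabB
  sorted[3] = BAA$aBBBab
  sorted[4] = BBBabBAA$a
  sorted[5] = BBabBAA$aB
  sorted[6] = BabBAA$aBB
  sorted[7] = aBBBabBAA$
  sorted[8] = abBAA$aBBB
  sorted[9] = bBAA$aBBBa
sorted[6] = BabBAA$aBB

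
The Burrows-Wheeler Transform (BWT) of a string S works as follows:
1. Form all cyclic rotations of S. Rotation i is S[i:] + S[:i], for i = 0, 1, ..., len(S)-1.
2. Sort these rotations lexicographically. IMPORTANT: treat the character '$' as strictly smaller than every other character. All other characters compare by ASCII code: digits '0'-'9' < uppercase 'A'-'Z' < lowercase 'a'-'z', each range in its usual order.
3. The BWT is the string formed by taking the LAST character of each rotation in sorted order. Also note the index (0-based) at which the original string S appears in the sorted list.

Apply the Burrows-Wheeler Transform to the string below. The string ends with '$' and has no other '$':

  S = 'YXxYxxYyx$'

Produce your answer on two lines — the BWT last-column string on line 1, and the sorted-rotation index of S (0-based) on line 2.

All 10 rotations (rotation i = S[i:]+S[:i]):
  rot[0] = YXxYxxYyx$
  rot[1] = XxYxxYyx$Y
  rot[2] = xYxxYyx$YX
  rot[3] = YxxYyx$YXx
  rot[4] = xxYyx$YXxY
  rot[5] = xYyx$YXxYx
  rot[6] = Yyx$YXxYxx
  rot[7] = yx$YXxYxxY
  rot[8] = x$YXxYxxYy
  rot[9] = $YXxYxxYyx
Sorted (with $ < everything):
  sorted[0] = $YXxYxxYyx  (last char: 'x')
  sorted[1] = XxYxxYyx$Y  (last char: 'Y')
  sorted[2] = YXxYxxYyx$  (last char: '$')
  sorted[3] = YxxYyx$YXx  (last char: 'x')
  sorted[4] = Yyx$YXxYxx  (last char: 'x')
  sorted[5] = x$YXxYxxYy  (last char: 'y')
  sorted[6] = xYxxYyx$YX  (last char: 'X')
  sorted[7] = xYyx$YXxYx  (last char: 'x')
  sorted[8] = xxYyx$YXxY  (last char: 'Y')
  sorted[9] = yx$YXxYxxY  (last char: 'Y')
Last column: xY$xxyXxYY
Original string S is at sorted index 2

Answer: xY$xxyXxYY
2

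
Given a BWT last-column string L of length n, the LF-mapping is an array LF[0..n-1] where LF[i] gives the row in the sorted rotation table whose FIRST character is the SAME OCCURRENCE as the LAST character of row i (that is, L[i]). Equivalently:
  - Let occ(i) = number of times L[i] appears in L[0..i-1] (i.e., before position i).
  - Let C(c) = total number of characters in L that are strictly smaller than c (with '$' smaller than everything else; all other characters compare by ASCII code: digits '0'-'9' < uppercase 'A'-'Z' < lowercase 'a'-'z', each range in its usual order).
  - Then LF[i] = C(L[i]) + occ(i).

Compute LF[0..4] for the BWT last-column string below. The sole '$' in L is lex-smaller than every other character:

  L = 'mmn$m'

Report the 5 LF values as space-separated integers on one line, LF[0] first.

Char counts: '$':1, 'm':3, 'n':1
C (first-col start): C('$')=0, C('m')=1, C('n')=4
L[0]='m': occ=0, LF[0]=C('m')+0=1+0=1
L[1]='m': occ=1, LF[1]=C('m')+1=1+1=2
L[2]='n': occ=0, LF[2]=C('n')+0=4+0=4
L[3]='$': occ=0, LF[3]=C('$')+0=0+0=0
L[4]='m': occ=2, LF[4]=C('m')+2=1+2=3

Answer: 1 2 4 0 3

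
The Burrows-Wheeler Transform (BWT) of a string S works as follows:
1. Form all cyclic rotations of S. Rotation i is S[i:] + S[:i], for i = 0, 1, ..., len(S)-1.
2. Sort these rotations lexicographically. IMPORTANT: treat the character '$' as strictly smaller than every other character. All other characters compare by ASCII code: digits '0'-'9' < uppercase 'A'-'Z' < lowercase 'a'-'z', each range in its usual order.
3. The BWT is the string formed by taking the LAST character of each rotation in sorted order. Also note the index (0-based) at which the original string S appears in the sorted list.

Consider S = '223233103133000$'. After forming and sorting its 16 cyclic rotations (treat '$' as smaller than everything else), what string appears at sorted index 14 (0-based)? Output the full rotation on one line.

All 16 rotations (rotation i = S[i:]+S[:i]):
  rot[0] = 223233103133000$
  rot[1] = 23233103133000$2
  rot[2] = 3233103133000$22
  rot[3] = 233103133000$223
  rot[4] = 33103133000$2232
  rot[5] = 3103133000$22323
  rot[6] = 103133000$223233
  rot[7] = 03133000$2232331
  rot[8] = 3133000$22323310
  rot[9] = 133000$223233103
  rot[10] = 33000$2232331031
  rot[11] = 3000$22323310313
  rot[12] = 000$223233103133
  rot[13] = 00$2232331031330
  rot[14] = 0$22323310313300
  rot[15] = $223233103133000
Sorted (with $ < everything):
  sorted[0] = $223233103133000
  sorted[1] = 0$22323310313300
  sorted[2] = 00$2232331031330
  sorted[3] = 000$223233103133
  sorted[4] = 03133000$2232331
  sorted[5] = 103133000$223233
  sorted[6] = 133000$223233103
  sorted[7] = 223233103133000$
  sorted[8] = 23233103133000$2
  sorted[9] = 233103133000$223
  sorted[10] = 3000$22323310313
  sorted[11] = 3103133000$22323
  sorted[12] = 3133000$22323310
  sorted[13] = 3233103133000$22
  sorted[14] = 33000$2232331031
  sorted[15] = 33103133000$2232
sorted[14] = 33000$2232331031

Answer: 33000$2232331031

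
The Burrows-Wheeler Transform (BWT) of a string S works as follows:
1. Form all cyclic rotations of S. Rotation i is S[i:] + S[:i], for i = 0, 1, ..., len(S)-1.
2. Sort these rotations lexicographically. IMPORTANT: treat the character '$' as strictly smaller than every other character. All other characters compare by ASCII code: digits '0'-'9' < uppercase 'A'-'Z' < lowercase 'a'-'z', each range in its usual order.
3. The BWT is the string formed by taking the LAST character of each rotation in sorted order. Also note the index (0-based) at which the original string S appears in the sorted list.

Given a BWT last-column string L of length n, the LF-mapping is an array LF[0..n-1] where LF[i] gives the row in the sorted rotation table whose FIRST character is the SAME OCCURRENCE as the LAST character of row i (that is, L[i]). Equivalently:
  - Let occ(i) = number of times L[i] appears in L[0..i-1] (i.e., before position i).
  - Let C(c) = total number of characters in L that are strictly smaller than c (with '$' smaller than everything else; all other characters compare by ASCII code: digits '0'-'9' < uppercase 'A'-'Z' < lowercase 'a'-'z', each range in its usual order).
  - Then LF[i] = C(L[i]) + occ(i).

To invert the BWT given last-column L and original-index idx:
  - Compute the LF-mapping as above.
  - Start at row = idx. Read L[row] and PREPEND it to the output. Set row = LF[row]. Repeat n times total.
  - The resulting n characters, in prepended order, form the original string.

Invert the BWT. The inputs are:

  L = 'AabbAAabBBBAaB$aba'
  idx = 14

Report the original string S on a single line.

Answer: bAAaabABBabbBaBaA$

Derivation:
LF mapping: 1 9 14 15 2 3 10 16 5 6 7 4 11 8 0 12 17 13
Walk LF starting at row 14, prepending L[row]:
  step 1: row=14, L[14]='$', prepend. Next row=LF[14]=0
  step 2: row=0, L[0]='A', prepend. Next row=LF[0]=1
  step 3: row=1, L[1]='a', prepend. Next row=LF[1]=9
  step 4: row=9, L[9]='B', prepend. Next row=LF[9]=6
  step 5: row=6, L[6]='a', prepend. Next row=LF[6]=10
  step 6: row=10, L[10]='B', prepend. Next row=LF[10]=7
  step 7: row=7, L[7]='b', prepend. Next row=LF[7]=16
  step 8: row=16, L[16]='b', prepend. Next row=LF[16]=17
  step 9: row=17, L[17]='a', prepend. Next row=LF[17]=13
  step 10: row=13, L[13]='B', prepend. Next row=LF[13]=8
  step 11: row=8, L[8]='B', prepend. Next row=LF[8]=5
  step 12: row=5, L[5]='A', prepend. Next row=LF[5]=3
  step 13: row=3, L[3]='b', prepend. Next row=LF[3]=15
  step 14: row=15, L[15]='a', prepend. Next row=LF[15]=12
  step 15: row=12, L[12]='a', prepend. Next row=LF[12]=11
  step 16: row=11, L[11]='A', prepend. Next row=LF[11]=4
  step 17: row=4, L[4]='A', prepend. Next row=LF[4]=2
  step 18: row=2, L[2]='b', prepend. Next row=LF[2]=14
Reversed output: bAAaabABBabbBaBaA$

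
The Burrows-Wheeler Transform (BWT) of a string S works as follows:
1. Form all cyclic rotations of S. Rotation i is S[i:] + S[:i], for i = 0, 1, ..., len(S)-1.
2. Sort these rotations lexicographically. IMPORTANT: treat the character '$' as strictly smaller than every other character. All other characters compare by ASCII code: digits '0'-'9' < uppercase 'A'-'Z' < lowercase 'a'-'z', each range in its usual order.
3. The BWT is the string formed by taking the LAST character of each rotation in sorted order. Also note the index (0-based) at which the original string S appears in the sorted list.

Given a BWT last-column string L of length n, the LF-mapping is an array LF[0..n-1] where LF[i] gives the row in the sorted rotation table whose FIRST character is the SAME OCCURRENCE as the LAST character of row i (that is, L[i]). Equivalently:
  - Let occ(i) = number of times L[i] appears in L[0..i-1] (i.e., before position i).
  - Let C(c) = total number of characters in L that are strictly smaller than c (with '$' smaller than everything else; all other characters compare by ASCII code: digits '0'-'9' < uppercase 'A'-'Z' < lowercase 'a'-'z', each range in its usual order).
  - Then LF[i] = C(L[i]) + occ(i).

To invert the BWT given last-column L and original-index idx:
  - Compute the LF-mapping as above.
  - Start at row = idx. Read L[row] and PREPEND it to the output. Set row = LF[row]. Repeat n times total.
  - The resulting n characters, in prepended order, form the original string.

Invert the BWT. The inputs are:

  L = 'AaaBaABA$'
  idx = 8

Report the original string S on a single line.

Answer: aBAaABaA$

Derivation:
LF mapping: 1 6 7 4 8 2 5 3 0
Walk LF starting at row 8, prepending L[row]:
  step 1: row=8, L[8]='$', prepend. Next row=LF[8]=0
  step 2: row=0, L[0]='A', prepend. Next row=LF[0]=1
  step 3: row=1, L[1]='a', prepend. Next row=LF[1]=6
  step 4: row=6, L[6]='B', prepend. Next row=LF[6]=5
  step 5: row=5, L[5]='A', prepend. Next row=LF[5]=2
  step 6: row=2, L[2]='a', prepend. Next row=LF[2]=7
  step 7: row=7, L[7]='A', prepend. Next row=LF[7]=3
  step 8: row=3, L[3]='B', prepend. Next row=LF[3]=4
  step 9: row=4, L[4]='a', prepend. Next row=LF[4]=8
Reversed output: aBAaABaA$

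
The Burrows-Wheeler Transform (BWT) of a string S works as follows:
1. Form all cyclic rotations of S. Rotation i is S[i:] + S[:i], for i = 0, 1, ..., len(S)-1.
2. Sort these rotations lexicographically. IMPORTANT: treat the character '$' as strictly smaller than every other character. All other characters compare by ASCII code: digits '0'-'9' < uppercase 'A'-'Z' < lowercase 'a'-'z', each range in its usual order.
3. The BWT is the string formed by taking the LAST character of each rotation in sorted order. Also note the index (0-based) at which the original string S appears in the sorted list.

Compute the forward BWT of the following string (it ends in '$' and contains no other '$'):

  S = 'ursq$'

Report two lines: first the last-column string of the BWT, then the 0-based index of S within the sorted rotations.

Answer: qsur$
4

Derivation:
All 5 rotations (rotation i = S[i:]+S[:i]):
  rot[0] = ursq$
  rot[1] = rsq$u
  rot[2] = sq$ur
  rot[3] = q$urs
  rot[4] = $ursq
Sorted (with $ < everything):
  sorted[0] = $ursq  (last char: 'q')
  sorted[1] = q$urs  (last char: 's')
  sorted[2] = rsq$u  (last char: 'u')
  sorted[3] = sq$ur  (last char: 'r')
  sorted[4] = ursq$  (last char: '$')
Last column: qsur$
Original string S is at sorted index 4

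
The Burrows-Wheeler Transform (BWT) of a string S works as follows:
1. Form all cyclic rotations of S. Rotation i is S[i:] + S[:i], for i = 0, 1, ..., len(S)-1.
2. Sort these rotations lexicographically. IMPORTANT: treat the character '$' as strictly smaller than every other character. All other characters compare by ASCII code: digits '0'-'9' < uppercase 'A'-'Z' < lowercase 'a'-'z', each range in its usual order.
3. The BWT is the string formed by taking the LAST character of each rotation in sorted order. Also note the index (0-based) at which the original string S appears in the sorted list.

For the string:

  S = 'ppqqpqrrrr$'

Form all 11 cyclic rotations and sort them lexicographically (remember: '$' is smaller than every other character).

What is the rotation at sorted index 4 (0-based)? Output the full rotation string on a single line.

Answer: qpqrrrr$ppq

Derivation:
All 11 rotations (rotation i = S[i:]+S[:i]):
  rot[0] = ppqqpqrrrr$
  rot[1] = pqqpqrrrr$p
  rot[2] = qqpqrrrr$pp
  rot[3] = qpqrrrr$ppq
  rot[4] = pqrrrr$ppqq
  rot[5] = qrrrr$ppqqp
  rot[6] = rrrr$ppqqpq
  rot[7] = rrr$ppqqpqr
  rot[8] = rr$ppqqpqrr
  rot[9] = r$ppqqpqrrr
  rot[10] = $ppqqpqrrrr
Sorted (with $ < everything):
  sorted[0] = $ppqqpqrrrr
  sorted[1] = ppqqpqrrrr$
  sorted[2] = pqqpqrrrr$p
  sorted[3] = pqrrrr$ppqq
  sorted[4] = qpqrrrr$ppq
  sorted[5] = qqpqrrrr$pp
  sorted[6] = qrrrr$ppqqp
  sorted[7] = r$ppqqpqrrr
  sorted[8] = rr$ppqqpqrr
  sorted[9] = rrr$ppqqpqr
  sorted[10] = rrrr$ppqqpq
sorted[4] = qpqrrrr$ppq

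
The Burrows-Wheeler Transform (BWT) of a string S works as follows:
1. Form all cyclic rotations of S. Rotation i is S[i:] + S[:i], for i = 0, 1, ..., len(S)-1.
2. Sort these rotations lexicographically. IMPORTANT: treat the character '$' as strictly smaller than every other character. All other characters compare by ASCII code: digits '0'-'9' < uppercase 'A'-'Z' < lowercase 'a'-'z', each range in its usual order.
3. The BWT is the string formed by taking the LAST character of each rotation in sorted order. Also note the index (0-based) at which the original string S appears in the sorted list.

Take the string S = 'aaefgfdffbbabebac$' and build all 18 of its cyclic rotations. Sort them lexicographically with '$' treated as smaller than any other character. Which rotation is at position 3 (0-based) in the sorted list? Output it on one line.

Answer: ac$aaefgfdffbbabeb

Derivation:
All 18 rotations (rotation i = S[i:]+S[:i]):
  rot[0] = aaefgfdffbbabebac$
  rot[1] = aefgfdffbbabebac$a
  rot[2] = efgfdffbbabebac$aa
  rot[3] = fgfdffbbabebac$aae
  rot[4] = gfdffbbabebac$aaef
  rot[5] = fdffbbabebac$aaefg
  rot[6] = dffbbabebac$aaefgf
  rot[7] = ffbbabebac$aaefgfd
  rot[8] = fbbabebac$aaefgfdf
  rot[9] = bbabebac$aaefgfdff
  rot[10] = babebac$aaefgfdffb
  rot[11] = abebac$aaefgfdffbb
  rot[12] = bebac$aaefgfdffbba
  rot[13] = ebac$aaefgfdffbbab
  rot[14] = bac$aaefgfdffbbabe
  rot[15] = ac$aaefgfdffbbabeb
  rot[16] = c$aaefgfdffbbabeba
  rot[17] = $aaefgfdffbbabebac
Sorted (with $ < everything):
  sorted[0] = $aaefgfdffbbabebac
  sorted[1] = aaefgfdffbbabebac$
  sorted[2] = abebac$aaefgfdffbb
  sorted[3] = ac$aaefgfdffbbabeb
  sorted[4] = aefgfdffbbabebac$a
  sorted[5] = babebac$aaefgfdffb
  sorted[6] = bac$aaefgfdffbbabe
  sorted[7] = bbabebac$aaefgfdff
  sorted[8] = bebac$aaefgfdffbba
  sorted[9] = c$aaefgfdffbbabeba
  sorted[10] = dffbbabebac$aaefgf
  sorted[11] = ebac$aaefgfdffbbab
  sorted[12] = efgfdffbbabebac$aa
  sorted[13] = fbbabebac$aaefgfdf
  sorted[14] = fdffbbabebac$aaefg
  sorted[15] = ffbbabebac$aaefgfd
  sorted[16] = fgfdffbbabebac$aae
  sorted[17] = gfdffbbabebac$aaef
sorted[3] = ac$aaefgfdffbbabeb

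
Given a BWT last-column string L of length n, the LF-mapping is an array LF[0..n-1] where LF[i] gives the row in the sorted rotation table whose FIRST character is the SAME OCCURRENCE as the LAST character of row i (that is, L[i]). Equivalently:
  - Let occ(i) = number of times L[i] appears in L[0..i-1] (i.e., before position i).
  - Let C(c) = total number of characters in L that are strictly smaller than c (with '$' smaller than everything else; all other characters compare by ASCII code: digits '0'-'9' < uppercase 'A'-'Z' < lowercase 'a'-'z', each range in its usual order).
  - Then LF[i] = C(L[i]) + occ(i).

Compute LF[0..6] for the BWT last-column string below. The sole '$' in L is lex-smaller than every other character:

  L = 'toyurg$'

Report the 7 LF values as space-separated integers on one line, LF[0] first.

Char counts: '$':1, 'g':1, 'o':1, 'r':1, 't':1, 'u':1, 'y':1
C (first-col start): C('$')=0, C('g')=1, C('o')=2, C('r')=3, C('t')=4, C('u')=5, C('y')=6
L[0]='t': occ=0, LF[0]=C('t')+0=4+0=4
L[1]='o': occ=0, LF[1]=C('o')+0=2+0=2
L[2]='y': occ=0, LF[2]=C('y')+0=6+0=6
L[3]='u': occ=0, LF[3]=C('u')+0=5+0=5
L[4]='r': occ=0, LF[4]=C('r')+0=3+0=3
L[5]='g': occ=0, LF[5]=C('g')+0=1+0=1
L[6]='$': occ=0, LF[6]=C('$')+0=0+0=0

Answer: 4 2 6 5 3 1 0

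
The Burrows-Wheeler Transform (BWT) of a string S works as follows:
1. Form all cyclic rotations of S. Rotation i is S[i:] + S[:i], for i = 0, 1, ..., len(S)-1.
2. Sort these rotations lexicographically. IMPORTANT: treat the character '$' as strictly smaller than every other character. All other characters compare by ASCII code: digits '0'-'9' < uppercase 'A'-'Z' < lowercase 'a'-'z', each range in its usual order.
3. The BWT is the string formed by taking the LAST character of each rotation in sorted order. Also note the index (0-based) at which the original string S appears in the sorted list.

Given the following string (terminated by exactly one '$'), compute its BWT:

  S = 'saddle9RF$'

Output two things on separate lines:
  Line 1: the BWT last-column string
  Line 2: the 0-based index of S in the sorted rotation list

Answer: FeR9sadld$
9

Derivation:
All 10 rotations (rotation i = S[i:]+S[:i]):
  rot[0] = saddle9RF$
  rot[1] = addle9RF$s
  rot[2] = ddle9RF$sa
  rot[3] = dle9RF$sad
  rot[4] = le9RF$sadd
  rot[5] = e9RF$saddl
  rot[6] = 9RF$saddle
  rot[7] = RF$saddle9
  rot[8] = F$saddle9R
  rot[9] = $saddle9RF
Sorted (with $ < everything):
  sorted[0] = $saddle9RF  (last char: 'F')
  sorted[1] = 9RF$saddle  (last char: 'e')
  sorted[2] = F$saddle9R  (last char: 'R')
  sorted[3] = RF$saddle9  (last char: '9')
  sorted[4] = addle9RF$s  (last char: 's')
  sorted[5] = ddle9RF$sa  (last char: 'a')
  sorted[6] = dle9RF$sad  (last char: 'd')
  sorted[7] = e9RF$saddl  (last char: 'l')
  sorted[8] = le9RF$sadd  (last char: 'd')
  sorted[9] = saddle9RF$  (last char: '$')
Last column: FeR9sadld$
Original string S is at sorted index 9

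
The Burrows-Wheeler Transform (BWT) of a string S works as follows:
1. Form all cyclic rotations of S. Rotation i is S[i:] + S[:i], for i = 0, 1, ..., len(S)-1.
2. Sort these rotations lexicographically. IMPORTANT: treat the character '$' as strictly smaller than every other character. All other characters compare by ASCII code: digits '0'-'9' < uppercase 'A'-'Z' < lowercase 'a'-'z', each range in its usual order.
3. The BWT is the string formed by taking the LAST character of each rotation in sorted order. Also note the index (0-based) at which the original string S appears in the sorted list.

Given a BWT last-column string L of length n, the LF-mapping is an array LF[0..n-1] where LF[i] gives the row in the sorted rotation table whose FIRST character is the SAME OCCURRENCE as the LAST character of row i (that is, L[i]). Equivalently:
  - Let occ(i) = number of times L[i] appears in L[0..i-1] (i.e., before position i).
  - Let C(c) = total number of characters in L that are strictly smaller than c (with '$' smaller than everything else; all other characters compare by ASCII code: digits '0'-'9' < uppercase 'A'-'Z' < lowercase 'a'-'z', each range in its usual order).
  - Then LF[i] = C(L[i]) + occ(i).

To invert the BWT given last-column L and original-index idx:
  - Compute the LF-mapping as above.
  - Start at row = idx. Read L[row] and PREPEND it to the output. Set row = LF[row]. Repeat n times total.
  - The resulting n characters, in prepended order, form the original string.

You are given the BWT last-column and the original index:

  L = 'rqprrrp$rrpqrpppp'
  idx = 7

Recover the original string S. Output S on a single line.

Answer: prrprprqppprqrpr$

Derivation:
LF mapping: 10 8 1 11 12 13 2 0 14 15 3 9 16 4 5 6 7
Walk LF starting at row 7, prepending L[row]:
  step 1: row=7, L[7]='$', prepend. Next row=LF[7]=0
  step 2: row=0, L[0]='r', prepend. Next row=LF[0]=10
  step 3: row=10, L[10]='p', prepend. Next row=LF[10]=3
  step 4: row=3, L[3]='r', prepend. Next row=LF[3]=11
  step 5: row=11, L[11]='q', prepend. Next row=LF[11]=9
  step 6: row=9, L[9]='r', prepend. Next row=LF[9]=15
  step 7: row=15, L[15]='p', prepend. Next row=LF[15]=6
  step 8: row=6, L[6]='p', prepend. Next row=LF[6]=2
  step 9: row=2, L[2]='p', prepend. Next row=LF[2]=1
  step 10: row=1, L[1]='q', prepend. Next row=LF[1]=8
  step 11: row=8, L[8]='r', prepend. Next row=LF[8]=14
  step 12: row=14, L[14]='p', prepend. Next row=LF[14]=5
  step 13: row=5, L[5]='r', prepend. Next row=LF[5]=13
  step 14: row=13, L[13]='p', prepend. Next row=LF[13]=4
  step 15: row=4, L[4]='r', prepend. Next row=LF[4]=12
  step 16: row=12, L[12]='r', prepend. Next row=LF[12]=16
  step 17: row=16, L[16]='p', prepend. Next row=LF[16]=7
Reversed output: prrprprqppprqrpr$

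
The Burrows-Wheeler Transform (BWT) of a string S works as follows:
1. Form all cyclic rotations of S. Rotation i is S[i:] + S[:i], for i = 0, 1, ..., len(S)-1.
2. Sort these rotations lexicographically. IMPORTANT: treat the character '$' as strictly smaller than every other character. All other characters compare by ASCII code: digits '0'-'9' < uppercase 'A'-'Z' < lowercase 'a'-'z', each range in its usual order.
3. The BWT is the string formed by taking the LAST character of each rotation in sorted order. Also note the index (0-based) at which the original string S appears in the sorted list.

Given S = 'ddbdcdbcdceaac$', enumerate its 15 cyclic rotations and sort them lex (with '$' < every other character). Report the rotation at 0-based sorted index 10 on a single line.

All 15 rotations (rotation i = S[i:]+S[:i]):
  rot[0] = ddbdcdbcdceaac$
  rot[1] = dbdcdbcdceaac$d
  rot[2] = bdcdbcdceaac$dd
  rot[3] = dcdbcdceaac$ddb
  rot[4] = cdbcdceaac$ddbd
  rot[5] = dbcdceaac$ddbdc
  rot[6] = bcdceaac$ddbdcd
  rot[7] = cdceaac$ddbdcdb
  rot[8] = dceaac$ddbdcdbc
  rot[9] = ceaac$ddbdcdbcd
  rot[10] = eaac$ddbdcdbcdc
  rot[11] = aac$ddbdcdbcdce
  rot[12] = ac$ddbdcdbcdcea
  rot[13] = c$ddbdcdbcdceaa
  rot[14] = $ddbdcdbcdceaac
Sorted (with $ < everything):
  sorted[0] = $ddbdcdbcdceaac
  sorted[1] = aac$ddbdcdbcdce
  sorted[2] = ac$ddbdcdbcdcea
  sorted[3] = bcdceaac$ddbdcd
  sorted[4] = bdcdbcdceaac$dd
  sorted[5] = c$ddbdcdbcdceaa
  sorted[6] = cdbcdceaac$ddbd
  sorted[7] = cdceaac$ddbdcdb
  sorted[8] = ceaac$ddbdcdbcd
  sorted[9] = dbcdceaac$ddbdc
  sorted[10] = dbdcdbcdceaac$d
  sorted[11] = dcdbcdceaac$ddb
  sorted[12] = dceaac$ddbdcdbc
  sorted[13] = ddbdcdbcdceaac$
  sorted[14] = eaac$ddbdcdbcdc
sorted[10] = dbdcdbcdceaac$d

Answer: dbdcdbcdceaac$d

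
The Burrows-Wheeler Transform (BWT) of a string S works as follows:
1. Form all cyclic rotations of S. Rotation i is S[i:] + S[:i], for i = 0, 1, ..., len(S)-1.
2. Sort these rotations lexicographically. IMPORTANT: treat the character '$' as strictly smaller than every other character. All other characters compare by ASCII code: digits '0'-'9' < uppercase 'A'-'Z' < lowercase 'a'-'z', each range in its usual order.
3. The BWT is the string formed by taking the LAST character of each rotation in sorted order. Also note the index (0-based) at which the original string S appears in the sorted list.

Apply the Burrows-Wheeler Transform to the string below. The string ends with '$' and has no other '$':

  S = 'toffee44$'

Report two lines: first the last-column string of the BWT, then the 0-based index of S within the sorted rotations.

All 9 rotations (rotation i = S[i:]+S[:i]):
  rot[0] = toffee44$
  rot[1] = offee44$t
  rot[2] = ffee44$to
  rot[3] = fee44$tof
  rot[4] = ee44$toff
  rot[5] = e44$toffe
  rot[6] = 44$toffee
  rot[7] = 4$toffee4
  rot[8] = $toffee44
Sorted (with $ < everything):
  sorted[0] = $toffee44  (last char: '4')
  sorted[1] = 4$toffee4  (last char: '4')
  sorted[2] = 44$toffee  (last char: 'e')
  sorted[3] = e44$toffe  (last char: 'e')
  sorted[4] = ee44$toff  (last char: 'f')
  sorted[5] = fee44$tof  (last char: 'f')
  sorted[6] = ffee44$to  (last char: 'o')
  sorted[7] = offee44$t  (last char: 't')
  sorted[8] = toffee44$  (last char: '$')
Last column: 44eeffot$
Original string S is at sorted index 8

Answer: 44eeffot$
8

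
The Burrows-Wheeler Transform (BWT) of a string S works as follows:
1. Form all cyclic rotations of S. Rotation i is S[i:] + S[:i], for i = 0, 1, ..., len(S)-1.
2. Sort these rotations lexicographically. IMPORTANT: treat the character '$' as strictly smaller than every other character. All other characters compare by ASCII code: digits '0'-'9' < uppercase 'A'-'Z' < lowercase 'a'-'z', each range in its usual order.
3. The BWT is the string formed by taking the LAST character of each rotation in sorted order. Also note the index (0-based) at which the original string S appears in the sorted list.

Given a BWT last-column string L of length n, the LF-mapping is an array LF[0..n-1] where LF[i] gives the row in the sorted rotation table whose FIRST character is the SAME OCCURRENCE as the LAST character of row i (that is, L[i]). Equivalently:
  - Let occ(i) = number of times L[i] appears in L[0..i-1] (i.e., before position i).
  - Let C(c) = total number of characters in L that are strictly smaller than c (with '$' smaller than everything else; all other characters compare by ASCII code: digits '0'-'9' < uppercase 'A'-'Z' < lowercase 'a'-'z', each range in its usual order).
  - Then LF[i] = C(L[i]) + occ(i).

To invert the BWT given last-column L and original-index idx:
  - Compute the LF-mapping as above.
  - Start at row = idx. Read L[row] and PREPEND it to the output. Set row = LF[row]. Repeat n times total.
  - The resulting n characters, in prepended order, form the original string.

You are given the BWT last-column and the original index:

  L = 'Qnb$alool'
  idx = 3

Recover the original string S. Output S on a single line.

Answer: balloonQ$

Derivation:
LF mapping: 1 6 3 0 2 4 7 8 5
Walk LF starting at row 3, prepending L[row]:
  step 1: row=3, L[3]='$', prepend. Next row=LF[3]=0
  step 2: row=0, L[0]='Q', prepend. Next row=LF[0]=1
  step 3: row=1, L[1]='n', prepend. Next row=LF[1]=6
  step 4: row=6, L[6]='o', prepend. Next row=LF[6]=7
  step 5: row=7, L[7]='o', prepend. Next row=LF[7]=8
  step 6: row=8, L[8]='l', prepend. Next row=LF[8]=5
  step 7: row=5, L[5]='l', prepend. Next row=LF[5]=4
  step 8: row=4, L[4]='a', prepend. Next row=LF[4]=2
  step 9: row=2, L[2]='b', prepend. Next row=LF[2]=3
Reversed output: balloonQ$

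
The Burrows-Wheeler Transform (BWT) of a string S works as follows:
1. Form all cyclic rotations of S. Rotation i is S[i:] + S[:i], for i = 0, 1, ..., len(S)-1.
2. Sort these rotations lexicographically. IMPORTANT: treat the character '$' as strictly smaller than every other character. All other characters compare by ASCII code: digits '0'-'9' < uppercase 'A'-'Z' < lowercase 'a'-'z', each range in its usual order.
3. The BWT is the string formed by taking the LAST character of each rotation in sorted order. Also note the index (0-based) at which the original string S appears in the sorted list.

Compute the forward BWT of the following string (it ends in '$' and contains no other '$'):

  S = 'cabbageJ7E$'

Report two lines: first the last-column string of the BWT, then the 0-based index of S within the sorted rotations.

Answer: EJ7ecbba$ga
8

Derivation:
All 11 rotations (rotation i = S[i:]+S[:i]):
  rot[0] = cabbageJ7E$
  rot[1] = abbageJ7E$c
  rot[2] = bbageJ7E$ca
  rot[3] = bageJ7E$cab
  rot[4] = ageJ7E$cabb
  rot[5] = geJ7E$cabba
  rot[6] = eJ7E$cabbag
  rot[7] = J7E$cabbage
  rot[8] = 7E$cabbageJ
  rot[9] = E$cabbageJ7
  rot[10] = $cabbageJ7E
Sorted (with $ < everything):
  sorted[0] = $cabbageJ7E  (last char: 'E')
  sorted[1] = 7E$cabbageJ  (last char: 'J')
  sorted[2] = E$cabbageJ7  (last char: '7')
  sorted[3] = J7E$cabbage  (last char: 'e')
  sorted[4] = abbageJ7E$c  (last char: 'c')
  sorted[5] = ageJ7E$cabb  (last char: 'b')
  sorted[6] = bageJ7E$cab  (last char: 'b')
  sorted[7] = bbageJ7E$ca  (last char: 'a')
  sorted[8] = cabbageJ7E$  (last char: '$')
  sorted[9] = eJ7E$cabbag  (last char: 'g')
  sorted[10] = geJ7E$cabba  (last char: 'a')
Last column: EJ7ecbba$ga
Original string S is at sorted index 8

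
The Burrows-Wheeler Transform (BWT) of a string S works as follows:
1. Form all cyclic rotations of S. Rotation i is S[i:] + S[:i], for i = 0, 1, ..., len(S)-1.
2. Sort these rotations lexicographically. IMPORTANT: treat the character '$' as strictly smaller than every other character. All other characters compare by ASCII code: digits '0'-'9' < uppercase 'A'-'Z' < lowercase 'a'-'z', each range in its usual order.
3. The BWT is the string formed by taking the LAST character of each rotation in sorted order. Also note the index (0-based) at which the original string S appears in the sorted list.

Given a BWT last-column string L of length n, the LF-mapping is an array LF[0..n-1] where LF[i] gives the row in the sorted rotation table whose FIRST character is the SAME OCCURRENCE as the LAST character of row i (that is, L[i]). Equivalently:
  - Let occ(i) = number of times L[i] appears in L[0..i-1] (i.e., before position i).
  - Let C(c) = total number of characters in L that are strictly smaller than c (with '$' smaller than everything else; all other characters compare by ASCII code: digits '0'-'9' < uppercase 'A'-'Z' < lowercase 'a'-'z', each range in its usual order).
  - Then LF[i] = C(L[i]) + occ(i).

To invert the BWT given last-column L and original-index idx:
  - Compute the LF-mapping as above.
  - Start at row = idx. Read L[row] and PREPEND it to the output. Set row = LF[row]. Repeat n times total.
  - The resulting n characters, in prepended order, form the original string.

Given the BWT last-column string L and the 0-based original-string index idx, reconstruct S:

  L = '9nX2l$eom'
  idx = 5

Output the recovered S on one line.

LF mapping: 2 7 3 1 5 0 4 8 6
Walk LF starting at row 5, prepending L[row]:
  step 1: row=5, L[5]='$', prepend. Next row=LF[5]=0
  step 2: row=0, L[0]='9', prepend. Next row=LF[0]=2
  step 3: row=2, L[2]='X', prepend. Next row=LF[2]=3
  step 4: row=3, L[3]='2', prepend. Next row=LF[3]=1
  step 5: row=1, L[1]='n', prepend. Next row=LF[1]=7
  step 6: row=7, L[7]='o', prepend. Next row=LF[7]=8
  step 7: row=8, L[8]='m', prepend. Next row=LF[8]=6
  step 8: row=6, L[6]='e', prepend. Next row=LF[6]=4
  step 9: row=4, L[4]='l', prepend. Next row=LF[4]=5
Reversed output: lemon2X9$

Answer: lemon2X9$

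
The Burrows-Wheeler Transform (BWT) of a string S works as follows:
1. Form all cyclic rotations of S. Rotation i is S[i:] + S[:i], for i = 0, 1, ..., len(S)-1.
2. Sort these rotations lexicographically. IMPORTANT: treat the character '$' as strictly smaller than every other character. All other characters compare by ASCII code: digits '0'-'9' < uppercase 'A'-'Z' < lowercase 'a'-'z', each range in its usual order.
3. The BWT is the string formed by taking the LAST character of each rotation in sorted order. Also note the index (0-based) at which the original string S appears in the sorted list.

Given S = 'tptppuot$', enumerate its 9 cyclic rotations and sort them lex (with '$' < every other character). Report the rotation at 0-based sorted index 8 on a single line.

Answer: uot$tptpp

Derivation:
All 9 rotations (rotation i = S[i:]+S[:i]):
  rot[0] = tptppuot$
  rot[1] = ptppuot$t
  rot[2] = tppuot$tp
  rot[3] = ppuot$tpt
  rot[4] = puot$tptp
  rot[5] = uot$tptpp
  rot[6] = ot$tptppu
  rot[7] = t$tptppuo
  rot[8] = $tptppuot
Sorted (with $ < everything):
  sorted[0] = $tptppuot
  sorted[1] = ot$tptppu
  sorted[2] = ppuot$tpt
  sorted[3] = ptppuot$t
  sorted[4] = puot$tptp
  sorted[5] = t$tptppuo
  sorted[6] = tppuot$tp
  sorted[7] = tptppuot$
  sorted[8] = uot$tptpp
sorted[8] = uot$tptpp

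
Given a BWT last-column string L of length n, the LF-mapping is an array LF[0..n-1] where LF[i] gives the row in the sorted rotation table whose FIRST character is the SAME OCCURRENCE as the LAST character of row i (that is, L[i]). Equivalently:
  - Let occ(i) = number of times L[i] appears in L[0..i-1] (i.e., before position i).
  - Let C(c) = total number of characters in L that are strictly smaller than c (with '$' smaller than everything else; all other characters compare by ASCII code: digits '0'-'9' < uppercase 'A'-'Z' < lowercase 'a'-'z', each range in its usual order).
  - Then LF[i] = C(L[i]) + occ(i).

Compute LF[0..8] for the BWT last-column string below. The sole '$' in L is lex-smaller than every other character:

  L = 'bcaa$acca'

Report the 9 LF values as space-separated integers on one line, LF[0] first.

Answer: 5 6 1 2 0 3 7 8 4

Derivation:
Char counts: '$':1, 'a':4, 'b':1, 'c':3
C (first-col start): C('$')=0, C('a')=1, C('b')=5, C('c')=6
L[0]='b': occ=0, LF[0]=C('b')+0=5+0=5
L[1]='c': occ=0, LF[1]=C('c')+0=6+0=6
L[2]='a': occ=0, LF[2]=C('a')+0=1+0=1
L[3]='a': occ=1, LF[3]=C('a')+1=1+1=2
L[4]='$': occ=0, LF[4]=C('$')+0=0+0=0
L[5]='a': occ=2, LF[5]=C('a')+2=1+2=3
L[6]='c': occ=1, LF[6]=C('c')+1=6+1=7
L[7]='c': occ=2, LF[7]=C('c')+2=6+2=8
L[8]='a': occ=3, LF[8]=C('a')+3=1+3=4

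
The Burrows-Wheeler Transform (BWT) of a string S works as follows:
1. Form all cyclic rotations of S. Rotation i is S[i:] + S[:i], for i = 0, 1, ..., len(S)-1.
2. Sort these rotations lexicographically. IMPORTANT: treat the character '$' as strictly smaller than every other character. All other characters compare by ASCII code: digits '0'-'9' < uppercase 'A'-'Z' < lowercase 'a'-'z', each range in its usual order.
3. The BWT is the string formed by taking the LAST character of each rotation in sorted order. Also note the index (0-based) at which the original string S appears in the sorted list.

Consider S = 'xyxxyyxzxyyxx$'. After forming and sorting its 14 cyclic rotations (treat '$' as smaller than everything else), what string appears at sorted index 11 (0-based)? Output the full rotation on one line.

All 14 rotations (rotation i = S[i:]+S[:i]):
  rot[0] = xyxxyyxzxyyxx$
  rot[1] = yxxyyxzxyyxx$x
  rot[2] = xxyyxzxyyxx$xy
  rot[3] = xyyxzxyyxx$xyx
  rot[4] = yyxzxyyxx$xyxx
  rot[5] = yxzxyyxx$xyxxy
  rot[6] = xzxyyxx$xyxxyy
  rot[7] = zxyyxx$xyxxyyx
  rot[8] = xyyxx$xyxxyyxz
  rot[9] = yyxx$xyxxyyxzx
  rot[10] = yxx$xyxxyyxzxy
  rot[11] = xx$xyxxyyxzxyy
  rot[12] = x$xyxxyyxzxyyx
  rot[13] = $xyxxyyxzxyyxx
Sorted (with $ < everything):
  sorted[0] = $xyxxyyxzxyyxx
  sorted[1] = x$xyxxyyxzxyyx
  sorted[2] = xx$xyxxyyxzxyy
  sorted[3] = xxyyxzxyyxx$xy
  sorted[4] = xyxxyyxzxyyxx$
  sorted[5] = xyyxx$xyxxyyxz
  sorted[6] = xyyxzxyyxx$xyx
  sorted[7] = xzxyyxx$xyxxyy
  sorted[8] = yxx$xyxxyyxzxy
  sorted[9] = yxxyyxzxyyxx$x
  sorted[10] = yxzxyyxx$xyxxy
  sorted[11] = yyxx$xyxxyyxzx
  sorted[12] = yyxzxyyxx$xyxx
  sorted[13] = zxyyxx$xyxxyyx
sorted[11] = yyxx$xyxxyyxzx

Answer: yyxx$xyxxyyxzx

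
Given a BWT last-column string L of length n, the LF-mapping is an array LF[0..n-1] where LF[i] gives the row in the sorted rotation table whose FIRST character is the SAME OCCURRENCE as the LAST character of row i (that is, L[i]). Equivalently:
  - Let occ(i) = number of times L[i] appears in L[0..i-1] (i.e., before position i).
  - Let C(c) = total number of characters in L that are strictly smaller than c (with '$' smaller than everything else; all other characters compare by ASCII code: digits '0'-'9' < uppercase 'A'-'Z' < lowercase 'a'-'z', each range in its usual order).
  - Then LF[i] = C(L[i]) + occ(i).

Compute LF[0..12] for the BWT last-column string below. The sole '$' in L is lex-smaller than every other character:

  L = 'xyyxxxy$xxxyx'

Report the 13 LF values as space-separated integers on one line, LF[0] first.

Answer: 1 9 10 2 3 4 11 0 5 6 7 12 8

Derivation:
Char counts: '$':1, 'x':8, 'y':4
C (first-col start): C('$')=0, C('x')=1, C('y')=9
L[0]='x': occ=0, LF[0]=C('x')+0=1+0=1
L[1]='y': occ=0, LF[1]=C('y')+0=9+0=9
L[2]='y': occ=1, LF[2]=C('y')+1=9+1=10
L[3]='x': occ=1, LF[3]=C('x')+1=1+1=2
L[4]='x': occ=2, LF[4]=C('x')+2=1+2=3
L[5]='x': occ=3, LF[5]=C('x')+3=1+3=4
L[6]='y': occ=2, LF[6]=C('y')+2=9+2=11
L[7]='$': occ=0, LF[7]=C('$')+0=0+0=0
L[8]='x': occ=4, LF[8]=C('x')+4=1+4=5
L[9]='x': occ=5, LF[9]=C('x')+5=1+5=6
L[10]='x': occ=6, LF[10]=C('x')+6=1+6=7
L[11]='y': occ=3, LF[11]=C('y')+3=9+3=12
L[12]='x': occ=7, LF[12]=C('x')+7=1+7=8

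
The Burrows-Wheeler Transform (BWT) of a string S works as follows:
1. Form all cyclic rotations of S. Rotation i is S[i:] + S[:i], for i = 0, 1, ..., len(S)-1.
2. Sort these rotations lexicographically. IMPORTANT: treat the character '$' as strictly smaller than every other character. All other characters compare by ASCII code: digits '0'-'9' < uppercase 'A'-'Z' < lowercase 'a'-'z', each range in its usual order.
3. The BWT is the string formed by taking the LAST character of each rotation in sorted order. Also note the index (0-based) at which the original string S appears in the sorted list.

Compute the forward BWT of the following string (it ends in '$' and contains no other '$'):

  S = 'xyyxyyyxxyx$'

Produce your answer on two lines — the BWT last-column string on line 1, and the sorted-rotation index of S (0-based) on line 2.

All 12 rotations (rotation i = S[i:]+S[:i]):
  rot[0] = xyyxyyyxxyx$
  rot[1] = yyxyyyxxyx$x
  rot[2] = yxyyyxxyx$xy
  rot[3] = xyyyxxyx$xyy
  rot[4] = yyyxxyx$xyyx
  rot[5] = yyxxyx$xyyxy
  rot[6] = yxxyx$xyyxyy
  rot[7] = xxyx$xyyxyyy
  rot[8] = xyx$xyyxyyyx
  rot[9] = yx$xyyxyyyxx
  rot[10] = x$xyyxyyyxxy
  rot[11] = $xyyxyyyxxyx
Sorted (with $ < everything):
  sorted[0] = $xyyxyyyxxyx  (last char: 'x')
  sorted[1] = x$xyyxyyyxxy  (last char: 'y')
  sorted[2] = xxyx$xyyxyyy  (last char: 'y')
  sorted[3] = xyx$xyyxyyyx  (last char: 'x')
  sorted[4] = xyyxyyyxxyx$  (last char: '$')
  sorted[5] = xyyyxxyx$xyy  (last char: 'y')
  sorted[6] = yx$xyyxyyyxx  (last char: 'x')
  sorted[7] = yxxyx$xyyxyy  (last char: 'y')
  sorted[8] = yxyyyxxyx$xy  (last char: 'y')
  sorted[9] = yyxxyx$xyyxy  (last char: 'y')
  sorted[10] = yyxyyyxxyx$x  (last char: 'x')
  sorted[11] = yyyxxyx$xyyx  (last char: 'x')
Last column: xyyx$yxyyyxx
Original string S is at sorted index 4

Answer: xyyx$yxyyyxx
4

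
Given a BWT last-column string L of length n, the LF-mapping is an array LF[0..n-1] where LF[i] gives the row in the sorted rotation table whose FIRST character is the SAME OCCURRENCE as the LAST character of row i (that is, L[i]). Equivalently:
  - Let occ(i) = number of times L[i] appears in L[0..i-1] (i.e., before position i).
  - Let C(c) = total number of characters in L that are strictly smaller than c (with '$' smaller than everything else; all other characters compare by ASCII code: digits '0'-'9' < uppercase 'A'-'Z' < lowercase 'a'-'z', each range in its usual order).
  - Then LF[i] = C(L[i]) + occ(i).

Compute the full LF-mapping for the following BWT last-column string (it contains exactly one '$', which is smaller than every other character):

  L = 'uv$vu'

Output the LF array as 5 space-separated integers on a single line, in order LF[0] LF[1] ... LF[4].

Char counts: '$':1, 'u':2, 'v':2
C (first-col start): C('$')=0, C('u')=1, C('v')=3
L[0]='u': occ=0, LF[0]=C('u')+0=1+0=1
L[1]='v': occ=0, LF[1]=C('v')+0=3+0=3
L[2]='$': occ=0, LF[2]=C('$')+0=0+0=0
L[3]='v': occ=1, LF[3]=C('v')+1=3+1=4
L[4]='u': occ=1, LF[4]=C('u')+1=1+1=2

Answer: 1 3 0 4 2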